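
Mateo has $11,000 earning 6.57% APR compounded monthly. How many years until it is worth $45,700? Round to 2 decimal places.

Periodic rate i = 0.0657/12 = 0.005475.
n = ln(45700/11000) / ln(1+0.005475) = ln(4.15455) / 0.005460 = 260.8399 months
= 260.8399/12 years

21.74 years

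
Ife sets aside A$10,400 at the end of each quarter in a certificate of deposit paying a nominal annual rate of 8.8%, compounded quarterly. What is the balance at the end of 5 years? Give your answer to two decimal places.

A$257,786.78

i = 0.088/4 = 0.022 per quarter; n = 5·4 = 20.
Accumulation factor s(20|0.022) = 24.787190; FV = 10400 × 24.787190 = 257,786.7795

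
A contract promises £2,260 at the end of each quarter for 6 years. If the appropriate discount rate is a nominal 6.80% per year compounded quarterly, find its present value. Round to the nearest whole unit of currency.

Periodic rate i = 0.068/4 = 0.017; n = 6 × 4 = 24 periods.
PV = 2260 × [1 − (1+0.017)^(−24)] / 0.017 = 2260 × 19.572757 = 44,234.4306

£44,234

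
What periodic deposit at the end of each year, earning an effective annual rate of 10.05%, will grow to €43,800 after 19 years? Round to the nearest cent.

FV-annuity factor = 51.432288; PMT = 43800 / 51.432288 = 851.6051

€851.61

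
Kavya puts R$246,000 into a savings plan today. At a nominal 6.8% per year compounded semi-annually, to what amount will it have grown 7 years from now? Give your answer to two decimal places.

Periodic rate i = 0.068/2 = 0.034; n = 7 × 2 = 14 periods.
246,000 × (1+0.034)^14 = 246,000 × 1.596936 = 392,846.2843

R$392,846.28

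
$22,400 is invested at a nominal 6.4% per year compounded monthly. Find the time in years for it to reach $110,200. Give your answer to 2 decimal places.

24.96 years

Periodic rate i = 0.064/12 = 0.00533333.
(1+i)^n = 110200/22400 = 4.91964, so n = ln 4.91964 / ln 1.00533 = 299.5277 months
= 299.5277/12 years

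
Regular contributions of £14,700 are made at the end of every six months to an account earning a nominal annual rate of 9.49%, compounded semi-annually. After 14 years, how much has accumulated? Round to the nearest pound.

Periodic rate i = 0.0949/2 = 0.04745; n = 14 × 2 = 28 periods.
Accumulation factor s(28|0.04745) = 56.103663; FV = 14700 × 56.103663 = 824,723.8482

£824,724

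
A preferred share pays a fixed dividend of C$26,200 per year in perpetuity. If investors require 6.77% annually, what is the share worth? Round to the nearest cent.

PV = PMT / i = 26200 / 0.0677 = 387,001.4771

C$387,001.48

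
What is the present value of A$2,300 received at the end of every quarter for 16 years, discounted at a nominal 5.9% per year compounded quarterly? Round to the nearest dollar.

Periodic rate i = 0.059/4 = 0.01475; n = 16 × 4 = 64 periods.
PV = 2300 × [1 − (1+0.01475)^(−64)] / 0.01475 = 2300 × 41.236606 = 94,844.1936

A$94,844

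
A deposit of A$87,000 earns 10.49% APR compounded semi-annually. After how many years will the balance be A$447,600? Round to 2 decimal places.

Periodic rate i = 0.1049/2 = 0.05245.
(1+i)^n = 447600/87000 = 5.14483, so n = ln 5.14483 / ln 1.05245 = 32.0416 half-years
= 32.0416/2 years

16.02 years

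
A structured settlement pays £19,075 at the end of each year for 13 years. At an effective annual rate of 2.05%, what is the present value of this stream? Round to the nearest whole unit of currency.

£215,759

Annuity factor a(13|0.0205) = 11.311063; PV = 19075 × 11.311063 = 215,758.5350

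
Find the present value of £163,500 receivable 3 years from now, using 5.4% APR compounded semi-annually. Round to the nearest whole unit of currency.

With 2 periods per year: i = 0.027, n = 6.
PV = FV·(1+i)^(−n) = 163,500 × 0.852270 = 139,346.1889

£139,346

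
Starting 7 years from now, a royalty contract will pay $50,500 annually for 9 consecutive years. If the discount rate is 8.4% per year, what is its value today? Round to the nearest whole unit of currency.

$191,244

Value one period before first payment (t=6): 50500 × [1 − (1+0.084)^(−9)] / 0.084 = 50500 × 6.144302 = 310,287.2403
PV₀ = 310,287.2403 / (1+0.084)^6 = 310,287.2403 / 1.622466 = 191,244.1783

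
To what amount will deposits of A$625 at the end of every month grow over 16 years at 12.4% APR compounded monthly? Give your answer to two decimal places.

With 12 periods per year: i = 0.0103333, n = 192.
Accumulation factor s(192|0.0103333) = 599.817734; FV = 625 × 599.817734 = 374,886.0837

A$374,886.08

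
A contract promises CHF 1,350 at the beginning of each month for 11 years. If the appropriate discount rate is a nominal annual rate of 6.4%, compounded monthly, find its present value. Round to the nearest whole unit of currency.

CHF 128,375

With 12 periods per year: i = 0.00533333, n = 132.
PV = 1350 × [1 − (1+0.00533333)^(−132)] / 0.00533333 × (1+i) = 1350 × 95.092776 = 128,375.2470
(annuity-due: payments at period start, so ×(1+i).)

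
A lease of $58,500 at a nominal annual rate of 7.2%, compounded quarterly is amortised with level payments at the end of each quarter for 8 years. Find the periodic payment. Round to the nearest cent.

$2,420.85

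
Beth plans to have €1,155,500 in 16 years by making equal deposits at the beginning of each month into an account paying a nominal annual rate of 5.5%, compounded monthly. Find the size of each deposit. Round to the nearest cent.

€3,749.41

With 12 periods per year: i = 0.00458333, n = 192.
PMT = 1.1555e+06 / ( [(1+0.00458333)^192 − 1] / 0.00458333 × (1+i) ) = 1.1555e+06 / 308.182217 = 3,749.4052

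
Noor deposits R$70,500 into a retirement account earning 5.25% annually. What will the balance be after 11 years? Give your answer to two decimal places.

70,500 × (1+0.0525)^11 = 70,500 × 1.755671 = 123,774.8095

R$123,774.81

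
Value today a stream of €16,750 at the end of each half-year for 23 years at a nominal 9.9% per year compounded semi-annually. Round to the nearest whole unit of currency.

€301,722

i = 0.099/2 = 0.0495 per half-year; n = 23·2 = 46.
Annuity factor a(46|0.0495) = 18.013239; PV = 16750 × 18.013239 = 301,721.7468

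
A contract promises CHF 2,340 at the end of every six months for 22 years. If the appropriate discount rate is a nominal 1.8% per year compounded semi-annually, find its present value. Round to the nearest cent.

i = 0.018/2 = 0.009 per half-year; n = 22·2 = 44.
PV = PMT · [1 − (1+i)^(−n)] / i = 2340 · 36.200011 = 84,708.0253

CHF 84,708.03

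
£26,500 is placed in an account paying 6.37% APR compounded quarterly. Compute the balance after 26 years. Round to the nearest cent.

Periodic rate i = 0.0637/4 = 0.015925; n = 26 × 4 = 104 periods.
26,500 × (1+0.015925)^104 = 26,500 × 5.171438 = 137,043.1167

£137,043.12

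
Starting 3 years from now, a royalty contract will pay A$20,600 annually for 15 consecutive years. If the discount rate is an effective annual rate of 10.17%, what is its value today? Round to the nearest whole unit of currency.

A$127,850

PV at t=2 (ordinary 15-year annuity): 20600 × a(15|0.1017) = 20600 × 7.532837 = 155,176.4331
PV₀ = 155,176.4331 / (1+0.1017)^2 = 155,176.4331 / 1.213743 = 127,849.5094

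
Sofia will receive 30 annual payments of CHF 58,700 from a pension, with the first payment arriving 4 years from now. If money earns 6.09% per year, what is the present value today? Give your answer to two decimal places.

Value one period before first payment (t=3): 58700 × [1 − (1+0.0609)^(−30)] / 0.0609 = 58700 × 13.633283 = 800,273.6883
PV₀ = 800,273.6883 / (1+0.0609)^3 = 800,273.6883 / 1.194052 = 670,216.6150

CHF 670,216.61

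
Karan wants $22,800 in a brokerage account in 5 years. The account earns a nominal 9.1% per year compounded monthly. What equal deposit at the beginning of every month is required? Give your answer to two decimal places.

i = 0.091/12 = 0.00758333 per month; n = 5·12 = 60.
PMT = 22800 / ( [(1+0.00758333)^60 − 1] / 0.00758333 × (1+i) ) = 22800 / 76.195907 = 299.2287

$299.23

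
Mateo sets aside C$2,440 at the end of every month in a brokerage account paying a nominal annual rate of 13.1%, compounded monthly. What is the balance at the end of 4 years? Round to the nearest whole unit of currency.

C$152,878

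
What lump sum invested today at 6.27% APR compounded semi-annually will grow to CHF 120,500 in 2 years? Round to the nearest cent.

CHF 106,503.22

With 2 periods per year: i = 0.03135, n = 4.
PV = FV·(1+i)^(−n) = 120,500 × 0.883844 = 106,503.2241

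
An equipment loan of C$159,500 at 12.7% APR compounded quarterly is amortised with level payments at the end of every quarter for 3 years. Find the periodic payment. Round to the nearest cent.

C$16,191.55

Periodic rate i = 0.127/4 = 0.03175; n = 3 × 4 = 12 periods.
PMT = 159500 / ( [1 − (1+0.03175)^(−12)] / 0.03175 ) = 159500 / 9.850816 = 16,191.5516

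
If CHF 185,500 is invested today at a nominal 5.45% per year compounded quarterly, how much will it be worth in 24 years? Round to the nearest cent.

CHF 680,089.40

i = 0.0545/4 = 0.013625 per quarter; n = 24·4 = 96.
FV = 185,500 × (1 + 0.013625)^96 = 680,089.3953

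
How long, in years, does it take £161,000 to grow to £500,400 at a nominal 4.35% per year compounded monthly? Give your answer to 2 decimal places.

Periodic rate i = 0.0435/12 = 0.003625.
n = ln(500400/161000) / ln(1+0.003625) = ln(3.10807) / 0.003618 = 313.3952 months
= 313.3952/12 years

26.12 years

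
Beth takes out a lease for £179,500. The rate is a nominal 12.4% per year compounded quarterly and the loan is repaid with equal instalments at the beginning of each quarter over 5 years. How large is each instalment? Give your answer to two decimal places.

With 4 periods per year: i = 0.031, n = 20.
PMT = 179500 / ( [1 − (1+0.031)^(−20)] / 0.031 × (1+i) ) = 179500 / 15.197818 = 11,810.9057

£11,810.91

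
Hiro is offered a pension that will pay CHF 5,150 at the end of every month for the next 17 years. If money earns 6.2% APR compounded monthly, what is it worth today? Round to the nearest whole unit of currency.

CHF 648,414

With 12 periods per year: i = 0.00516667, n = 204.
PV = PMT · [1 − (1+i)^(−n)] / i = 5150 · 125.905579 = 648,413.7332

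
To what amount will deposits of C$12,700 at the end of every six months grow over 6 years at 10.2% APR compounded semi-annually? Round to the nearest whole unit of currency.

With 2 periods per year: i = 0.051, n = 12.
FV = PMT · [(1+i)^n − 1] / i = 12700 · 16.009573 = 203,321.5832

C$203,322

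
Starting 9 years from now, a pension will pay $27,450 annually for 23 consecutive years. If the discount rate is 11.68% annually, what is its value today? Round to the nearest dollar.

$89,464

Value one period before first payment (t=8): 27450 × [1 − (1+0.1168)^(−23)] / 0.1168 = 27450 × 7.886925 = 216,496.0912
PV₀ = 216,496.0912 / (1+0.1168)^8 = 216,496.0912 / 2.419932 = 89,463.6921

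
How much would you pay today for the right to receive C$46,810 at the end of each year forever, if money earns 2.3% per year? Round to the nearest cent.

C$2,035,217.39

PV = PMT / i = 46810 / 0.023 = 2,035,217.3913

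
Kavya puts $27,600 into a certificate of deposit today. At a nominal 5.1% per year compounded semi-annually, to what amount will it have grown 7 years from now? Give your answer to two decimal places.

Periodic rate i = 0.051/2 = 0.0255; n = 7 × 2 = 14 periods.
27,600 × (1+0.0255)^14 = 27,600 × 1.422654 = 39,265.2519

$39,265.25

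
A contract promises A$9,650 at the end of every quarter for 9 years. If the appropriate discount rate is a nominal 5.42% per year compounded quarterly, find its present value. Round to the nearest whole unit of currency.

A$273,483

Periodic rate i = 0.0542/4 = 0.01355; n = 9 × 4 = 36 periods.
PV = 9650 × [1 − (1+0.01355)^(−36)] / 0.01355 = 9650 × 28.340229 = 273,483.2064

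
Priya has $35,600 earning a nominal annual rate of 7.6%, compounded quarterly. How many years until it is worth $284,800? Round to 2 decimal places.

27.62 years

Periodic rate i = 0.076/4 = 0.019.
(1+i)^n = 284800/35600 = 8.00000, so n = ln 8.00000 / ln 1.019 = 110.4808 quarters
= 110.4808/4 years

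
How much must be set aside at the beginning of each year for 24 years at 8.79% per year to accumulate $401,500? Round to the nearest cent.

PMT = 401500 / ( [(1+0.0879)^24 − 1] / 0.0879 × (1+i) ) = 401500 / 81.107061 = 4,950.2472

$4,950.25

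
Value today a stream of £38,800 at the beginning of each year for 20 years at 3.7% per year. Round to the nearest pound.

PV = 38800 × [1 − (1+0.037)^(−20)] / 0.037 × (1+i) = 38800 × 14.475073 = 561,632.8508
(annuity-due: payments at period start, so ×(1+i).)

£561,633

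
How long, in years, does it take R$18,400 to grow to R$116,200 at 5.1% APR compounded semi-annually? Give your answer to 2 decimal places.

36.60 years

Periodic rate i = 0.051/2 = 0.0255.
n = ln(116200/18400) / ln(1+0.0255) = ln(6.31522) / 0.025180 = 73.1906 half-years
= 73.1906/2 years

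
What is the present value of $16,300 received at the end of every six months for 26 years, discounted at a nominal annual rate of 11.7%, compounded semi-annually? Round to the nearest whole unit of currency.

$264,141

Periodic rate i = 0.117/2 = 0.0585; n = 26 × 2 = 52 periods.
Annuity factor a(52|0.0585) = 16.204981; PV = 16300 × 16.204981 = 264,141.1937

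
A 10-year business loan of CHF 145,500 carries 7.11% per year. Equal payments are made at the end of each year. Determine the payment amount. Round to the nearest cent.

CHF 20,821.39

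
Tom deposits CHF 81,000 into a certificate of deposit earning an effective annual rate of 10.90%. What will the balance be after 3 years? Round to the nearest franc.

CHF 110,479

FV = PV·(1+i)^n = 81,000 × 1.363938 = 110,478.9803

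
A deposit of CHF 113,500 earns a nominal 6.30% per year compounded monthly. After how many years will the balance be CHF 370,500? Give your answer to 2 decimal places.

18.83 years

Periodic rate i = 0.063/12 = 0.00525.
n = ln(370500/113500) / ln(1+0.00525) = ln(3.26432) / 0.005236 = 225.9340 months
= 225.9340/12 years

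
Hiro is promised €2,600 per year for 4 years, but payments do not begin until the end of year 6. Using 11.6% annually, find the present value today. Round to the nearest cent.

PV at t=5 (ordinary 4-year annuity): 2600 × a(4|0.116) = 2600 × 3.063116 = 7,964.1014
Discount back 5 years: 7,964.1014 × (1+0.116)^(−5) = 7,964.1014 × 0.577669 = 4,600.6141

€4,600.61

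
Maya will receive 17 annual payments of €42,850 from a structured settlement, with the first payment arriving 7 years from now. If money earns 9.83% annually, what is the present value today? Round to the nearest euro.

€197,910

Value one period before first payment (t=6): 42850 × [1 − (1+0.0983)^(−17)] / 0.0983 = 42850 × 8.106657 = 347,370.2601
Discount back 6 years: 347,370.2601 × (1+0.0983)^(−6) = 347,370.2601 × 0.569737 = 197,909.5413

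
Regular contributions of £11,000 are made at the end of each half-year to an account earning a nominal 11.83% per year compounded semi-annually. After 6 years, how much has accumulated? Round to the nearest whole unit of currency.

£184,651

Periodic rate i = 0.1183/2 = 0.05915; n = 6 × 2 = 12 periods.
FV = 11000 × [(1+0.05915)^12 − 1] / 0.05915 = 11000 × 16.786458 = 184,651.0388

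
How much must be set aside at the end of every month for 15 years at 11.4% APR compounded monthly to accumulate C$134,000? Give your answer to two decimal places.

C$283.87

Periodic rate i = 0.114/12 = 0.0095; n = 15 × 12 = 180 periods.
PMT = 134000 / ( [(1+0.0095)^180 − 1] / 0.0095 ) = 134000 / 472.054160 = 283.8657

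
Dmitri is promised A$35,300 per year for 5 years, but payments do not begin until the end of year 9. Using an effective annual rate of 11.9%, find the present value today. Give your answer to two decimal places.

A$51,890.64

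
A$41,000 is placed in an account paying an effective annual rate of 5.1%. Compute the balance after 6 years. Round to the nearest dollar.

A$55,259

41,000 × (1+0.051)^6 = 41,000 × 1.347772 = 55,258.6350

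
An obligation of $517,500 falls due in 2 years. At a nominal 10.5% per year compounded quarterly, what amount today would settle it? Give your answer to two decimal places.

i = 0.105/4 = 0.02625 per quarter; n = 2·4 = 8.
PV = 517,500 / (1 + 0.02625)^8 = 517,500 / 1.230341 = 420,615.2292

$420,615.23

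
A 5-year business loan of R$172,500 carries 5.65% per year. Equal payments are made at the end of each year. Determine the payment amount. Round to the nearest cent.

R$40,561.74

PMT = 172500 / ( [1 − (1+0.0565)^(−5)] / 0.0565 ) = 172500 / 4.252776 = 40,561.7377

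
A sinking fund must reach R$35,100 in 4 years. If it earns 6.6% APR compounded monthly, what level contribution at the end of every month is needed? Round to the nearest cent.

R$640.96

i = 0.066/12 = 0.0055 per month; n = 4·12 = 48.
FV-annuity factor = 54.761208; PMT = 35100 / 54.761208 = 640.9647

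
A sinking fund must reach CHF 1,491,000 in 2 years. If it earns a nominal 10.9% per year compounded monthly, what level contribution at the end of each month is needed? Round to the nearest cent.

i = 0.109/12 = 0.00908333 per month; n = 2·12 = 24.
PMT = 1.491e+06 / ( [(1+0.00908333)^24 − 1] / 0.00908333 ) = 1.491e+06 / 26.682255 = 55,879.8338

CHF 55,879.83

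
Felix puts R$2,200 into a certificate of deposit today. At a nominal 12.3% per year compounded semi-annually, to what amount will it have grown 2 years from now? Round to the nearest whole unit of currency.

R$2,793

Periodic rate i = 0.123/2 = 0.0615; n = 2 × 2 = 4 periods.
FV = PV·(1+i)^n = 2,200 × 1.269638 = 2,793.2041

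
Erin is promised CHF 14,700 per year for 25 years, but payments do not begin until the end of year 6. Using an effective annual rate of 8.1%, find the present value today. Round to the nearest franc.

CHF 105,402

PV at t=5 (ordinary 25-year annuity): 14700 × a(25|0.081) = 14700 × 10.584220 = 155,588.0286
Discount back 5 years: 155,588.0286 × (1+0.081)^(−5) = 155,588.0286 × 0.677441 = 105,401.7225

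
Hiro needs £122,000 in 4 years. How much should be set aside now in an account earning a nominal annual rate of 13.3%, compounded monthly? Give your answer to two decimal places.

£71,876.37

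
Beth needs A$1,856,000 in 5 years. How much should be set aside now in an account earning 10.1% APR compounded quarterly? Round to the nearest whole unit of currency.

A$1,127,152

i = 0.101/4 = 0.02525 per quarter; n = 5·4 = 20.
Discount factor = (1+0.02525)^(−20) = 0.607302; PV = 1,856,000 × 0.607302 = 1,127,151.8098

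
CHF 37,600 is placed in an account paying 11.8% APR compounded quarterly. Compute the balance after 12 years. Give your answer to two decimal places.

i = 0.118/4 = 0.0295 per quarter; n = 12·4 = 48.
FV = PV·(1+i)^n = 37,600 × 4.037057 = 151,793.3308

CHF 151,793.33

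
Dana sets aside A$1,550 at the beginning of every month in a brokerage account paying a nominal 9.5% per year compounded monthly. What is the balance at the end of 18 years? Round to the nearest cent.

With 12 periods per year: i = 0.00791667, n = 216.
FV = PMT · [(1+i)^n − 1] / i × (1+i) = 1550 · 571.884539 = 886,421.0360
(Beginning-of-period payments → annuity-due factor ×(1+i).)

A$886,421.04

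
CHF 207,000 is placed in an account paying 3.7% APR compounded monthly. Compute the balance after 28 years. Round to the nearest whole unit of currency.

CHF 582,381

With 12 periods per year: i = 0.00308333, n = 336.
FV = PV·(1+i)^n = 207,000 × 2.813435 = 582,381.0171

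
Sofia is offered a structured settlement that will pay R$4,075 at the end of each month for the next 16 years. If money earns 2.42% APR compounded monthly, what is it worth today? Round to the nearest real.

R$648,188

Periodic rate i = 0.0242/12 = 0.00201667; n = 16 × 12 = 192 periods.
PV = 4075 × [1 − (1+0.00201667)^(−192)] / 0.00201667 = 4075 × 159.064429 = 648,187.5479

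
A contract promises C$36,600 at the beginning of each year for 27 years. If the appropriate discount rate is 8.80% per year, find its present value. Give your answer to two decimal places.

Annuity factor a(27|0.088) × (1+i) = 11.095500; PV = 36600 × 11.095500 = 406,095.2901
(Beginning-of-period payments → annuity-due factor ×(1+i).)

C$406,095.29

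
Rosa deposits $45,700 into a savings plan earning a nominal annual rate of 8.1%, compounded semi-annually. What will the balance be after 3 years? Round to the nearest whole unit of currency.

i = 0.081/2 = 0.0405 per half-year; n = 3·2 = 6.
FV = PV·(1+i)^n = 45,700 × 1.268973 = 57,992.0829

$57,992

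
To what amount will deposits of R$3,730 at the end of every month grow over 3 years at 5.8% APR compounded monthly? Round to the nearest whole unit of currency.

R$146,286

i = 0.058/12 = 0.00483333 per month; n = 3·12 = 36.
FV = PMT · [(1+i)^n − 1] / i = 3730 · 39.218660 = 146,285.6033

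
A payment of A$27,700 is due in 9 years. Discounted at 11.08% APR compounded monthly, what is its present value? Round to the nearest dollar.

A$10,266

With 12 periods per year: i = 0.00923333, n = 108.
Discount factor = (1+0.00923333)^(−108) = 0.370603; PV = 27,700 × 0.370603 = 10,265.6976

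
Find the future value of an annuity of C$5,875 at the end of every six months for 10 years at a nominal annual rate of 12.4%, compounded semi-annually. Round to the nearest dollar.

C$220,820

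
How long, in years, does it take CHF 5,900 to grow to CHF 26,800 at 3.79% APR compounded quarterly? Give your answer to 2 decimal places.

40.12 years

Periodic rate i = 0.0379/4 = 0.009475.
(1+i)^n = 26800/5900 = 4.54237, so n = ln 4.54237 / ln 1.00947 = 160.4864 quarters
= 160.4864/4 years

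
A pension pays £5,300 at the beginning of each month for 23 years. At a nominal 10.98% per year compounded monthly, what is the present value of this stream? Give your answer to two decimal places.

£537,216.52

Periodic rate i = 0.1098/12 = 0.00915; n = 23 × 12 = 276 periods.
PV = PMT · [1 − (1+i)^(−n)] / i × (1+i) = 5300 · 101.361608 = 537,216.5209
(annuity-due: payments at period start, so ×(1+i).)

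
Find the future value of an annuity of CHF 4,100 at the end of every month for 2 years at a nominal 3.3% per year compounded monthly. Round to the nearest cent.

CHF 101,575.57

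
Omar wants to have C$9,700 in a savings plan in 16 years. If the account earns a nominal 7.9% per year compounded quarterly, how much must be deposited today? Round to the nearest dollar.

i = 0.079/4 = 0.01975 per quarter; n = 16·4 = 64.
PV = FV·(1+i)^(−n) = 9,700 × 0.286024 = 2,774.4317

C$2,774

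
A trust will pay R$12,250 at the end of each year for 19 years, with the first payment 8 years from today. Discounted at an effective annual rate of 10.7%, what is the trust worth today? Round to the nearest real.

PV at t=7 (ordinary 19-year annuity): 12250 × a(19|0.107) = 12250 × 7.991193 = 97,892.1178
Discount back 7 years: 97,892.1178 × (1+0.107)^(−7) = 97,892.1178 × 0.490870 = 48,052.3219

R$48,052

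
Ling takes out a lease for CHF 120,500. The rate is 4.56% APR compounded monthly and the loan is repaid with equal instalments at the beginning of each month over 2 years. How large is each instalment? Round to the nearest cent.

i = 0.0456/12 = 0.0038 per month; n = 2·12 = 24.
Annuity-PV factor × (1+i) = 22.983608; PMT = 120500 / 22.983608 = 5,242.8670

CHF 5,242.87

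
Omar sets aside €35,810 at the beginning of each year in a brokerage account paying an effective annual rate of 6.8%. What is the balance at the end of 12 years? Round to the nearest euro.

€676,146

FV = PMT · [(1+i)^n − 1] / i × (1+i) = 35810 · 18.881474 = 676,145.5949
(Beginning-of-period payments → annuity-due factor ×(1+i).)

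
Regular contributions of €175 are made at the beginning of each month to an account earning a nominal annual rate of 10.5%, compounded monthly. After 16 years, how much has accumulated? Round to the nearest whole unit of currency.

i = 0.105/12 = 0.00875 per month; n = 16·12 = 192.
FV = PMT · [(1+i)^n − 1] / i × (1+i) = 175 · 498.782558 = 87,286.9477
Payments are at the start of each period, so multiply by (1+i).

€87,287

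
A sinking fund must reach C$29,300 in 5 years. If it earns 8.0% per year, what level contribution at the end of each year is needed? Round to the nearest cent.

PMT = 29300 / ( [(1+0.08)^5 − 1] / 0.08 ) = 29300 / 5.866601 = 4,994.3741

C$4,994.37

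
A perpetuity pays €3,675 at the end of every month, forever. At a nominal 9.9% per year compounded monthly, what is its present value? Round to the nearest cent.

€445,454.55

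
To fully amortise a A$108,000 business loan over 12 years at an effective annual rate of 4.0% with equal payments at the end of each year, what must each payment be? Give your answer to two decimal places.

PMT = 108000 / ( [1 − (1+0.04)^(−12)] / 0.04 ) = 108000 / 9.385074 = 11,507.6347

A$11,507.63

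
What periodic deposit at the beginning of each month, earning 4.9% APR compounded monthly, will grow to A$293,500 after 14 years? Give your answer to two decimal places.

With 12 periods per year: i = 0.00408333, n = 168.
FV-annuity factor × (1+i) = 241.713973; PMT = 293500 / 241.713973 = 1,214.2451

A$1,214.25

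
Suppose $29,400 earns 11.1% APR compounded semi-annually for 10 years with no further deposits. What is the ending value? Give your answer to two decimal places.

$86,598.84

With 2 periods per year: i = 0.0555, n = 20.
FV = 29,400 × (1 + 0.0555)^20 = 86,598.8417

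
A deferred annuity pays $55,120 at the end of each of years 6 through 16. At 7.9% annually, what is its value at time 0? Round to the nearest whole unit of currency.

$270,363

PV at t=5 (ordinary 11-year annuity): 55120 × a(11|0.079) = 55120 × 7.173728 = 395,415.8954
PV₀ = 395,415.8954 / (1+0.079)^5 = 395,415.8954 / 1.462538 = 270,362.7780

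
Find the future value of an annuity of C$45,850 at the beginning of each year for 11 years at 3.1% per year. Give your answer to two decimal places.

Accumulation factor s(11|0.031) × (1+i) = 13.272925; FV = 45850 × 13.272925 = 608,563.6178
Payments are at the start of each period, so multiply by (1+i).

C$608,563.62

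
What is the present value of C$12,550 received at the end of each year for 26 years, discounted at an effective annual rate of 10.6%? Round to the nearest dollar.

Annuity factor a(26|0.106) = 8.746798; PV = 12550 × 8.746798 = 109,772.3096

C$109,772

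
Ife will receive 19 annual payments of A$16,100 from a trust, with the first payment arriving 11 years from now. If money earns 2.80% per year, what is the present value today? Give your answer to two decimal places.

PV at t=10 (ordinary 19-year annuity): 16100 × a(19|0.028) = 16100 × 14.580719 = 234,749.5830
PV₀ = 234,749.5830 / (1+0.028)^10 = 234,749.5830 / 1.318048 = 178,104.0039

A$178,104.00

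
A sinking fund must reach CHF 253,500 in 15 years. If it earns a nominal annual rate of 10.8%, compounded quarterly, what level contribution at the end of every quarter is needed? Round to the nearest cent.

Periodic rate i = 0.108/4 = 0.027; n = 15 × 4 = 60 periods.
FV-annuity factor = 146.136551; PMT = 253500 / 146.136551 = 1,734.6790

CHF 1,734.68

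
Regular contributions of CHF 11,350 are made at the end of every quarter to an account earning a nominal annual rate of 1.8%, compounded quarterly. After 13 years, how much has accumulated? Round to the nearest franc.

CHF 663,297

With 4 periods per year: i = 0.0045, n = 52.
FV = PMT · [(1+i)^n − 1] / i = 11350 · 58.440299 = 663,297.3966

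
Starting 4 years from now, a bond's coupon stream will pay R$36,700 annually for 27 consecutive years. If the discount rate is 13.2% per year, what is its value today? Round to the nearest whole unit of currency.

R$184,929

PV at t=3 (ordinary 27-year annuity): 36700 × a(27|0.132) = 36700 × 7.309334 = 268,252.5603
PV₀ = 268,252.5603 / (1+0.132)^3 = 268,252.5603 / 1.450572 = 184,928.8185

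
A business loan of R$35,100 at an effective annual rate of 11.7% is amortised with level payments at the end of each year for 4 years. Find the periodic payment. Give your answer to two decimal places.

R$11,483.19

Annuity-PV factor = 3.056641; PMT = 35100 / 3.056641 = 11,483.1948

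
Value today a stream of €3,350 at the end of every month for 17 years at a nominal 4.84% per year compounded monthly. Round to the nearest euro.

€465,184

i = 0.0484/12 = 0.00403333 per month; n = 17·12 = 204.
Annuity factor a(204|0.00403333) = 138.860928; PV = 3350 × 138.860928 = 465,184.1095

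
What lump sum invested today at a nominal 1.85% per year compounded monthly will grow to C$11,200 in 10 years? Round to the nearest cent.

C$9,309.69

Periodic rate i = 0.0185/12 = 0.00154167; n = 10 × 12 = 120 periods.
Discount factor = (1+0.00154167)^(−120) = 0.831223; PV = 11,200 × 0.831223 = 9,309.6941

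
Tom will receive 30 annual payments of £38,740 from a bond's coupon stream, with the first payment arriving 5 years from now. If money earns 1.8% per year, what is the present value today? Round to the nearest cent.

Value one period before first payment (t=4): 38740 × [1 − (1+0.018)^(−30)] / 0.018 = 38740 × 23.024800 = 891,980.7386
Discount back 4 years: 891,980.7386 × (1+0.018)^(−4) = 891,980.7386 × 0.931127 = 830,547.2878

£830,547.29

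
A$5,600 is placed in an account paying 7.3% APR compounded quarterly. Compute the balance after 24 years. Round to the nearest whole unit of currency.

i = 0.073/4 = 0.01825 per quarter; n = 24·4 = 96.
FV = 5,600 × (1 + 0.01825)^96 = 31,784.2690

A$31,784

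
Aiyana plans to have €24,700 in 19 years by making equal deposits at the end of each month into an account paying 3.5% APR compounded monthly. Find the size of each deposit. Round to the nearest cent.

With 12 periods per year: i = 0.00291667, n = 228.
FV-annuity factor = 323.180345; PMT = 24700 / 323.180345 = 76.4279

€76.43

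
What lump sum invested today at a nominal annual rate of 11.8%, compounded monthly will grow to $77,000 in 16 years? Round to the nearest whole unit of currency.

$11,764

Periodic rate i = 0.118/12 = 0.00983333; n = 16 × 12 = 192 periods.
PV = FV·(1+i)^(−n) = 77,000 × 0.152777 = 11,763.8078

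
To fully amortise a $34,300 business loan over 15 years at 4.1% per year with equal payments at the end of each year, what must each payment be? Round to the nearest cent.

$3,106.59

Annuity-PV factor = 11.041045; PMT = 34300 / 11.041045 = 3,106.5900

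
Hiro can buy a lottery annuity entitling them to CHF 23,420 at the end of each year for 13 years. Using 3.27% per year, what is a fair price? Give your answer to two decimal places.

PV = 23420 × [1 − (1+0.0327)^(−13)] / 0.0327 = 23420 × 10.453627 = 244,823.9517

CHF 244,823.95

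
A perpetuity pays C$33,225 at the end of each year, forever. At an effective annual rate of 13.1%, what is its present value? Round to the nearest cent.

PV = C/r = 33225/0.131 = 253,625.9542

C$253,625.95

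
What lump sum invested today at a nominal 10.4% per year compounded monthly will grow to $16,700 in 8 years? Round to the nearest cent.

$7,293.57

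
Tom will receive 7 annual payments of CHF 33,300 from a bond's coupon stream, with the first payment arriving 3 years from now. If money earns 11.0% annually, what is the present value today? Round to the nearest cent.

CHF 127,356.66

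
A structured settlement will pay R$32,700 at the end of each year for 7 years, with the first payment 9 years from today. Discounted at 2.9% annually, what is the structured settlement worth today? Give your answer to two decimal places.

PV at t=8 (ordinary 7-year annuity): 32700 × a(7|0.029) = 32700 × 6.253831 = 204,500.2767
Discount back 8 years: 204,500.2767 × (1+0.029)^(−8) = 204,500.2767 × 0.795567 = 162,693.7621

R$162,693.76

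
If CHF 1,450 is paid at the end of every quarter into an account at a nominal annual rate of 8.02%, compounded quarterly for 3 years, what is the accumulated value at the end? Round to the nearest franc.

Periodic rate i = 0.0802/4 = 0.02005; n = 3 × 4 = 12 periods.
FV = 1450 × [(1+0.02005)^12 − 1] / 0.02005 = 1450 × 13.415861 = 19,452.9990

CHF 19,453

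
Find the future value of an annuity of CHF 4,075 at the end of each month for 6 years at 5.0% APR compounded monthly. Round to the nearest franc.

CHF 341,339

With 12 periods per year: i = 0.00416667, n = 72.
FV = 4075 × [(1+0.00416667)^72 − 1] / 0.00416667 = 4075 × 83.764259 = 341,339.3538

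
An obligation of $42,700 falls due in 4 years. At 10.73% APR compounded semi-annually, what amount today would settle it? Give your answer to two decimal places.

Periodic rate i = 0.1073/2 = 0.05365; n = 4 × 2 = 8 periods.
Discount factor = (1+0.05365)^(−8) = 0.658308; PV = 42,700 × 0.658308 = 28,109.7448

$28,109.74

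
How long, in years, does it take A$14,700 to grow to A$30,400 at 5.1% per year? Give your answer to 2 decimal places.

14.61 years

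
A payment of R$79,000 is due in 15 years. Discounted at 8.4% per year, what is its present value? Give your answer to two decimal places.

PV = 79,000 / (1 + 0.084)^15 = 79,000 / 3.353044 = 23,560.6820

R$23,560.68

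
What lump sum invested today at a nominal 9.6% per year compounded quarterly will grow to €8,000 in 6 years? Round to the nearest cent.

€4,527.84

Periodic rate i = 0.096/4 = 0.024; n = 6 × 4 = 24 periods.
PV = 8,000 / (1 + 0.024)^24 = 8,000 / 1.766847 = 4,527.8395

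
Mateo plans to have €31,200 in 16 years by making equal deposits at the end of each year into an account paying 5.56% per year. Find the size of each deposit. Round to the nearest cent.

€1,259.98

FV-annuity factor = 24.762341; PMT = 31200 / 24.762341 = 1,259.9778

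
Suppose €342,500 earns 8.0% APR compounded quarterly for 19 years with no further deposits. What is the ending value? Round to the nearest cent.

i = 0.08/4 = 0.02 per quarter; n = 19·4 = 76.
FV = 342,500 × (1 + 0.02)^76 = 1,542,672.1162

€1,542,672.12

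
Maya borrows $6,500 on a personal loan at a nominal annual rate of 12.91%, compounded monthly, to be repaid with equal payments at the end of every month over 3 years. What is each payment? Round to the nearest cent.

Periodic rate i = 0.1291/12 = 0.0107583; n = 3 × 12 = 36 periods.
Annuity-PV factor = 29.717136; PMT = 6500 / 29.717136 = 218.7290

$218.73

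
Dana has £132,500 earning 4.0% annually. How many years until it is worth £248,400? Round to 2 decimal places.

n = ln(248400/132500) / ln(1+0.04) = ln(1.87472) / 0.039221 = 16.0236 years

16.02 years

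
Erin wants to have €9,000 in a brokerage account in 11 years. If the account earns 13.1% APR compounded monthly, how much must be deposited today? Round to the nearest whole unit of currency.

€2,147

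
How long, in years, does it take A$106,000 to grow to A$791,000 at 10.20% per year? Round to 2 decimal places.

(1+i)^n = 791000/106000 = 7.46226, so n = ln 7.46226 / ln 1.102 = 20.6932 years

20.69 years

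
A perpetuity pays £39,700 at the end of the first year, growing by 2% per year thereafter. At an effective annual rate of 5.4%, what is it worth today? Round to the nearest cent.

PV = D₁/(r − g) = 39700/(0.054 − 0.02) = 1,167,647.0588

£1,167,647.06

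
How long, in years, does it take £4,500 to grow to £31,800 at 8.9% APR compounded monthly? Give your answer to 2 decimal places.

22.05 years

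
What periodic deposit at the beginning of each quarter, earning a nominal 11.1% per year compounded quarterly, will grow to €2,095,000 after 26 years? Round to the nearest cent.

i = 0.111/4 = 0.02775 per quarter; n = 26·4 = 104.
PMT = 2.095e+06 / ( [(1+0.02775)^104 − 1] / 0.02775 × (1+i) ) = 2.095e+06 / 601.114275 = 3,485.1942

€3,485.19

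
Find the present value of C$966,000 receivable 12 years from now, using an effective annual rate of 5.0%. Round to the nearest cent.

PV = FV·(1+i)^(−n) = 966,000 × 0.556837 = 537,904.9460

C$537,904.95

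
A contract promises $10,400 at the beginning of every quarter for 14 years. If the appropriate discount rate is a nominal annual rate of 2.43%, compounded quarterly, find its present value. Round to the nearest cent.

Periodic rate i = 0.0243/4 = 0.006075; n = 14 × 4 = 56 periods.
Annuity factor a(56|0.006075) × (1+i) = 47.635662; PV = 10400 × 47.635662 = 495,410.8855
(Beginning-of-period payments → annuity-due factor ×(1+i).)

$495,410.89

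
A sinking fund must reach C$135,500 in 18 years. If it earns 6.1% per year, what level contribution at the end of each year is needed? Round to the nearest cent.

PMT = 135500 / ( [(1+0.061)^18 − 1] / 0.061 ) = 135500 / 31.199995 = 4,342.9494

C$4,342.95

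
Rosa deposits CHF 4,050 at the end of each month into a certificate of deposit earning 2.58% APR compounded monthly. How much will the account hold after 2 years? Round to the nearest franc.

CHF 99,642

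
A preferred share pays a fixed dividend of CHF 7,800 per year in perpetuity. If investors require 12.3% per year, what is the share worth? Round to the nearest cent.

PV = PMT / i = 7800 / 0.123 = 63,414.6341

CHF 63,414.63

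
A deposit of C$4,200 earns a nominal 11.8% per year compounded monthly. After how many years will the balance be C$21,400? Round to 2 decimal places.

Periodic rate i = 0.118/12 = 0.00983333.
(1+i)^n = 21400/4200 = 5.09524, so n = ln 5.09524 / ln 1.00983 = 166.4033 months
= 166.4033/12 years

13.87 years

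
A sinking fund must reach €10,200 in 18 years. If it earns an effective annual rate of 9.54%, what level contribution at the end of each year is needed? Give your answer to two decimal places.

€234.14

PMT = 10200 / ( [(1+0.0954)^18 − 1] / 0.0954 ) = 10200 / 43.563487 = 234.1410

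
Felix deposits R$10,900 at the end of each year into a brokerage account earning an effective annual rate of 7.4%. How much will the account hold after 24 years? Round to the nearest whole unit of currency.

R$669,845

FV = 10900 × [(1+0.074)^24 − 1] / 0.074 = 10900 × 61.453642 = 669,844.6984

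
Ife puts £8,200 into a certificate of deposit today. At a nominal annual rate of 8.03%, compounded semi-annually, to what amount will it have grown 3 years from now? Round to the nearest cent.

£10,384.60

With 2 periods per year: i = 0.04015, n = 6.
FV = 8,200 × (1 + 0.04015)^6 = 10,384.5981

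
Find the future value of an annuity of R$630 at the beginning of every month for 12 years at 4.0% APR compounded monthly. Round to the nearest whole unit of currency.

Periodic rate i = 0.04/12 = 0.00333333; n = 12 × 12 = 144 periods.
FV = PMT · [(1+i)^n − 1] / i × (1+i) = 630 · 185.050262 = 116,581.6650
(Beginning-of-period payments → annuity-due factor ×(1+i).)

R$116,582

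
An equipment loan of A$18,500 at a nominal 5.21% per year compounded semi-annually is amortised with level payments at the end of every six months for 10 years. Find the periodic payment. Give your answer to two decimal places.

A$1,198.52

With 2 periods per year: i = 0.02605, n = 20.
Annuity-PV factor = 15.435650; PMT = 18500 / 15.435650 = 1,198.5242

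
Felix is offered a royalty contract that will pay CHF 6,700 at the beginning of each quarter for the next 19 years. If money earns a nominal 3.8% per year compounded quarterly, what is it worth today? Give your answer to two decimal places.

CHF 364,925.22

With 4 periods per year: i = 0.0095, n = 76.
PV = PMT · [1 − (1+i)^(−n)] / i × (1+i) = 6700 · 54.466451 = 364,925.2221
(Beginning-of-period payments → annuity-due factor ×(1+i).)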